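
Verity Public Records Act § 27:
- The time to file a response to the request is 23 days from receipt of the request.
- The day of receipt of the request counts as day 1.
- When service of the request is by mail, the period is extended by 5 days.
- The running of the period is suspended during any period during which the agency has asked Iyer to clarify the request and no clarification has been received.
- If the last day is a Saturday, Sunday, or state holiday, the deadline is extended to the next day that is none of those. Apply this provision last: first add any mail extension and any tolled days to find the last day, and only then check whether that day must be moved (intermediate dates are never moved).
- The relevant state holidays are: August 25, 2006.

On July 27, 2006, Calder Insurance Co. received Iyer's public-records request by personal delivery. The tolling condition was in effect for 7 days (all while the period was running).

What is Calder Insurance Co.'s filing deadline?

Counting July 27, 2006 as day 1, day 23 is August 18, 2006.
Service was not by mail, so no mail extension applies.
Tolling adds 7 days: August 18, 2006 + 7 days = August 25, 2006.
August 25, 2006 is a listed holiday; August 26, 2006 is Saturday; August 27, 2006 is Sunday. The next qualifying day is August 28, 2006.

August 28, 2006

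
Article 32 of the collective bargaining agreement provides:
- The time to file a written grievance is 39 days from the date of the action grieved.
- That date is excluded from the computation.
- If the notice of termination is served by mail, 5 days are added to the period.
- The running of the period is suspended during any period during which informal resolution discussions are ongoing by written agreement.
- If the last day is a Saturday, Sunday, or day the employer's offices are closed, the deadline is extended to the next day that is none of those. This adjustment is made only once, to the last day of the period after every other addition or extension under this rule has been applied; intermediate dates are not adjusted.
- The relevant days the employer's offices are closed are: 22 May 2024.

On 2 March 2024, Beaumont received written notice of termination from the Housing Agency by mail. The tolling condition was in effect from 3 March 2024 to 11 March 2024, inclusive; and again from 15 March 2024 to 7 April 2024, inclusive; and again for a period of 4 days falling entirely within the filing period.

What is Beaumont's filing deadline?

39 days after 2 March 2024 is April 10, 2024.
Service was by mail, adding 5 days: April 10, 2024 + 5 days = April 15, 2024.
From March 3, 2024 through March 11, 2024 inclusive is 9 days; tolling adds 9 days: April 15, 2024 + 9 days = April 24, 2024.
From March 15, 2024 through April 7, 2024 inclusive is 24 days; tolling adds 24 days: April 24, 2024 + 24 days = May 18, 2024.
Tolling adds 4 days: May 18, 2024 + 4 days = May 22, 2024.
May 22, 2024 is a listed holiday. The next qualifying day is May 23, 2024.

May 23, 2024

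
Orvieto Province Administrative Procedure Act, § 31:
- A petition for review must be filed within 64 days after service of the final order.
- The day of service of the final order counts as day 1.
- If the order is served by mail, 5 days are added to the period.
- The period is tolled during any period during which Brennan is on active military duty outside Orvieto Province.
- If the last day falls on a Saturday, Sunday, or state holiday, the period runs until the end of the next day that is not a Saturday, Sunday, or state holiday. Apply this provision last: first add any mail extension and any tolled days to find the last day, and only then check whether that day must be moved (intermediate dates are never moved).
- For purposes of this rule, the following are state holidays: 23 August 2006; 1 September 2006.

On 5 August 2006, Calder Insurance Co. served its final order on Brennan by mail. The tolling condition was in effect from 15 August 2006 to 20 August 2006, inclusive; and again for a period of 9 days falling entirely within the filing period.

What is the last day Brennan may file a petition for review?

October 27, 2006

Counting 5 August 2006 as day 1, day 64 is October 7, 2006.
Service was by mail, adding 5 days: October 7, 2006 + 5 days = October 12, 2006.
From August 15, 2006 through August 20, 2006 inclusive is 6 days; tolling adds 6 days: October 12, 2006 + 6 days = October 18, 2006.
Tolling adds 9 days: October 18, 2006 + 9 days = October 27, 2006.
October 27, 2006 is a Friday and not a state holiday, so no extension applies.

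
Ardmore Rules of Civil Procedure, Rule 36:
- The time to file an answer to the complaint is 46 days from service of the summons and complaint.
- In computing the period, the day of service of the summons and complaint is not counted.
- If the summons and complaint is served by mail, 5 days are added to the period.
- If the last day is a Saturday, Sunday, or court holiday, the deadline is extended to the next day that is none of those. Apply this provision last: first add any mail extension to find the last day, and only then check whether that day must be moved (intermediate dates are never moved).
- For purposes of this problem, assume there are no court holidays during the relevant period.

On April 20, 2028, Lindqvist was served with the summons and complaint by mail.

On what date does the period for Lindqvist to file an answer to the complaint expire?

46 days after April 20, 2028 is June 5, 2028.
Service was by mail, adding 5 days: June 5, 2028 + 5 days = June 10, 2028.
June 10, 2028 is Saturday; June 11, 2028 is Sunday. The next qualifying day is June 12, 2028.

June 12, 2028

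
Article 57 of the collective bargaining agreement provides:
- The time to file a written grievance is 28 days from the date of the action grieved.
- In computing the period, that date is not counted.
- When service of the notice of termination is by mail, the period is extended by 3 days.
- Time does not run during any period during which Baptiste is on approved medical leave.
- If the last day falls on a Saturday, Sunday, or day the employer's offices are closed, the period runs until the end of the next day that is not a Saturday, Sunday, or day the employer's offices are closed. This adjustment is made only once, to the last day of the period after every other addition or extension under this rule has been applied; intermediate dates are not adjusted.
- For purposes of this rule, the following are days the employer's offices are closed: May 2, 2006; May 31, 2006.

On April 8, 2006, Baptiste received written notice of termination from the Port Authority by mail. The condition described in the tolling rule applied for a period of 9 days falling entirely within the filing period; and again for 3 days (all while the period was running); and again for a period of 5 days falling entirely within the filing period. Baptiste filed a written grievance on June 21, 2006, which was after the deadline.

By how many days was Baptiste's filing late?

26 days

28 days after April 8, 2006 is May 6, 2006.
Service was by mail, adding 3 days: May 6, 2006 + 3 days = May 9, 2006.
Tolling adds 9 days: May 9, 2006 + 9 days = May 18, 2006.
Tolling adds 3 days: May 18, 2006 + 3 days = May 21, 2006.
Tolling adds 5 days: May 21, 2006 + 5 days = May 26, 2006.
May 26, 2006 is a Friday and not a day the employer's offices are closed, so no extension applies.
The deadline is May 26, 2006; from May 26, 2006 to June 21, 2006 is 26 days.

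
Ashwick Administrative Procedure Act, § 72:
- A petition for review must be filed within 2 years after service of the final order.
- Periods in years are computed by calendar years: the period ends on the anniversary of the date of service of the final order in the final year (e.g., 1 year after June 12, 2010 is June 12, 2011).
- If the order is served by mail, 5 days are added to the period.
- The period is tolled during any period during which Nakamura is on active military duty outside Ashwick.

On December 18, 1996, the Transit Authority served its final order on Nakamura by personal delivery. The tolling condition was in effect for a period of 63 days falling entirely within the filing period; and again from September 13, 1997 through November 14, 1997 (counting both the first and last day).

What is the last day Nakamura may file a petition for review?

April 23, 1999

2 years after December 18, 1996 is December 18, 1998.
Service was not by mail, so no mail extension applies.
Tolling adds 63 days: December 18, 1998 + 63 days = February 19, 1999.
From September 13, 1997 through November 14, 1997 inclusive is 63 days; tolling adds 63 days: February 19, 1999 + 63 days = April 23, 1999.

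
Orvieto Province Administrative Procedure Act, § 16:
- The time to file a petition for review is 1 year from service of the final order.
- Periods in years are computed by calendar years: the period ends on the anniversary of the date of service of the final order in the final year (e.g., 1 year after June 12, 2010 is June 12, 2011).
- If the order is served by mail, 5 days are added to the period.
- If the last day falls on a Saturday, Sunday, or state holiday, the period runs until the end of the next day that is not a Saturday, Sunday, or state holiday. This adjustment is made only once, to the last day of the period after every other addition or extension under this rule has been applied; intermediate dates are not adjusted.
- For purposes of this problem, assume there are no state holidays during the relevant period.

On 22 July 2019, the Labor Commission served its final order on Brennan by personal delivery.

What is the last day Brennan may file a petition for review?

July 22, 2020

1 year after 22 July 2019 is July 22, 2020.
Service was not by mail, so no mail extension applies.
July 22, 2020 is a Wednesday and not a state holiday, so no extension applies.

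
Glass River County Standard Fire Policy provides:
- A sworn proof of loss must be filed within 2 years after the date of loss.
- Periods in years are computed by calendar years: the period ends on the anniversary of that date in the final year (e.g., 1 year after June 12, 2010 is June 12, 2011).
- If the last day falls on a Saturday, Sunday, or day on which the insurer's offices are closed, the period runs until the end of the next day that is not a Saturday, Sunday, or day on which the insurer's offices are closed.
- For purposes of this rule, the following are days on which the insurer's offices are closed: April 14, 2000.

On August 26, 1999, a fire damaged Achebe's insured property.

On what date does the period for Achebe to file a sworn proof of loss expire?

2 years after August 26, 1999 is August 26, 2001.
August 26, 2001 is Sunday. The next qualifying day is August 27, 2001.

August 27, 2001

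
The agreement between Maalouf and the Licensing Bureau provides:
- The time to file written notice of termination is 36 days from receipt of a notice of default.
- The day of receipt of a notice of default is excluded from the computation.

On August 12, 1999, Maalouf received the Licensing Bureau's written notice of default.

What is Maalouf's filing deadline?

September 17, 1999

36 days after August 12, 1999 is September 17, 1999.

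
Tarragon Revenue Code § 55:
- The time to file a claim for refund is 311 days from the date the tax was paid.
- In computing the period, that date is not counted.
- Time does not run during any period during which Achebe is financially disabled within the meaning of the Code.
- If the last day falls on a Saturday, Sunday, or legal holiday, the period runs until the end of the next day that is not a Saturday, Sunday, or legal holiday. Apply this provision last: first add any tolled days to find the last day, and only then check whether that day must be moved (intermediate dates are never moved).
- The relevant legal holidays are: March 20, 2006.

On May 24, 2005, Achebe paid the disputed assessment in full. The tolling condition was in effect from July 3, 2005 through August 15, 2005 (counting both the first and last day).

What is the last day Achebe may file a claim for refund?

311 days after May 24, 2005 is March 31, 2006.
From July 3, 2005 through August 15, 2005 inclusive is 44 days; tolling adds 44 days: March 31, 2006 + 44 days = May 14, 2006.
May 14, 2006 is Sunday. The next qualifying day is May 15, 2006.

May 15, 2006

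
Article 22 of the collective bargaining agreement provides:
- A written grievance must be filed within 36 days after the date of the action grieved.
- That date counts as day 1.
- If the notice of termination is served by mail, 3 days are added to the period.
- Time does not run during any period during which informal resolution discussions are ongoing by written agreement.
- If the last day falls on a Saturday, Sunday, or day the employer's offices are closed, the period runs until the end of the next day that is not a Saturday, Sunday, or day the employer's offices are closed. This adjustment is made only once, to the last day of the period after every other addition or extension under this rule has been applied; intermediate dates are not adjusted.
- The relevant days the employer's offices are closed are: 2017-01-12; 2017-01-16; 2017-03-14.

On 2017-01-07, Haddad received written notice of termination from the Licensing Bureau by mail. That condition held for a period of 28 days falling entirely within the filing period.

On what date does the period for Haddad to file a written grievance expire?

March 15, 2017

Counting 2017-01-07 as day 1, day 36 is February 11, 2017.
Service was by mail, adding 3 days: February 11, 2017 + 3 days = February 14, 2017.
Tolling adds 28 days: February 14, 2017 + 28 days = March 14, 2017.
March 14, 2017 is a listed holiday. The next qualifying day is March 15, 2017.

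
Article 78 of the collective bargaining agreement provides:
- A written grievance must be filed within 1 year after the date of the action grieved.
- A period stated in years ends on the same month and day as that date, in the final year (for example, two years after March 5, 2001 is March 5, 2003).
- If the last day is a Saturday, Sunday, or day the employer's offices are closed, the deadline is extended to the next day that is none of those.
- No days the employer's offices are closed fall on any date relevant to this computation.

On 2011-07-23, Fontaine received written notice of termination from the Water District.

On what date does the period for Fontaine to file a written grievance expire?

July 23, 2012

1 year after 2011-07-23 is July 23, 2012.
July 23, 2012 is a Monday and not a day the employer's offices are closed, so no extension applies.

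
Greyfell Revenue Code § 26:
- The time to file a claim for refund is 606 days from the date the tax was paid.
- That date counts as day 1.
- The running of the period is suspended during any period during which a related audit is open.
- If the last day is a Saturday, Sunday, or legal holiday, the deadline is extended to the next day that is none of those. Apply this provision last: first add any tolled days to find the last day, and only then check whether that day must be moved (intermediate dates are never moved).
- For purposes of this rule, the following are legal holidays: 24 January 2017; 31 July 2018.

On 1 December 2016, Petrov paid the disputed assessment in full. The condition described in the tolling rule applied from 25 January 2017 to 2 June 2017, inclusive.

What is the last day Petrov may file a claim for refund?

December 5, 2018

Counting 1 December 2016 as day 1, day 606 is July 29, 2018.
From January 25, 2017 through June 2, 2017 inclusive is 129 days; tolling adds 129 days: July 29, 2018 + 129 days = December 5, 2018.
December 5, 2018 is a Wednesday and not a legal holiday, so no extension applies.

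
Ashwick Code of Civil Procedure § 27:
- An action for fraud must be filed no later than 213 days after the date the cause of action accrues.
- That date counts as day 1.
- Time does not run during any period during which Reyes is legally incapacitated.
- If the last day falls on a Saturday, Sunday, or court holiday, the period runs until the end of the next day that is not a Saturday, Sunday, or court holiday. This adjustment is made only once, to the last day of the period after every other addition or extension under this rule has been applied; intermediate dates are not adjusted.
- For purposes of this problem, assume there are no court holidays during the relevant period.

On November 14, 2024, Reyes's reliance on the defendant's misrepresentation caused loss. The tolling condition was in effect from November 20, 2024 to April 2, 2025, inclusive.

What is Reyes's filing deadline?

Counting November 14, 2024 as day 1, day 213 is June 14, 2025.
From November 20, 2024 through April 2, 2025 inclusive is 134 days; tolling adds 134 days: June 14, 2025 + 134 days = October 26, 2025.
October 26, 2025 is Sunday. The next qualifying day is October 27, 2025.

October 27, 2025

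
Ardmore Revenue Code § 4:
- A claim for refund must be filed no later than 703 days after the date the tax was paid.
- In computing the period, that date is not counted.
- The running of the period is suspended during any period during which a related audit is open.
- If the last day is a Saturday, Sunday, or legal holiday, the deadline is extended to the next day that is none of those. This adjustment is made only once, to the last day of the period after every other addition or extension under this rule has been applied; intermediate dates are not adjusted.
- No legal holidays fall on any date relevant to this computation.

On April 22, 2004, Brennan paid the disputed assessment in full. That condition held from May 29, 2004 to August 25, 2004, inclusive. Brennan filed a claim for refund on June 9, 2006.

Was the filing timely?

Yes

703 days after April 22, 2004 is March 26, 2006.
From May 29, 2004 through August 25, 2004 inclusive is 89 days; tolling adds 89 days: March 26, 2006 + 89 days = June 23, 2006.
June 23, 2006 is a Friday and not a legal holiday, so no extension applies.
The deadline is June 23, 2006; the filing on June 9, 2006 is on or before that date.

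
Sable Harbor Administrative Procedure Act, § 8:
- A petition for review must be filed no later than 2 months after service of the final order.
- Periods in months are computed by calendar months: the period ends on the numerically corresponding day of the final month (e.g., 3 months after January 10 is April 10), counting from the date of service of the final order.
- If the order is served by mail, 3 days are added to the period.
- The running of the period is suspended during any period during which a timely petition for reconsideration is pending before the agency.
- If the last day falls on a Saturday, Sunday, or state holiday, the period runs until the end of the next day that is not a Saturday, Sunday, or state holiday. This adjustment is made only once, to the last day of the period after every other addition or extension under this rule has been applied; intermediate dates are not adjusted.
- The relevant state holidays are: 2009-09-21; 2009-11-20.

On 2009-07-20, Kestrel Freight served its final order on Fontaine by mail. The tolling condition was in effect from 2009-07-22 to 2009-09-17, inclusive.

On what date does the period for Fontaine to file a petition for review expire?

November 23, 2009

2 months after 2009-07-20 is September 20, 2009.
Service was by mail, adding 3 days: September 20, 2009 + 3 days = September 23, 2009.
From July 22, 2009 through September 17, 2009 inclusive is 58 days; tolling adds 58 days: September 23, 2009 + 58 days = November 20, 2009.
November 20, 2009 is a listed holiday; November 21, 2009 is Saturday; November 22, 2009 is Sunday. The next qualifying day is November 23, 2009.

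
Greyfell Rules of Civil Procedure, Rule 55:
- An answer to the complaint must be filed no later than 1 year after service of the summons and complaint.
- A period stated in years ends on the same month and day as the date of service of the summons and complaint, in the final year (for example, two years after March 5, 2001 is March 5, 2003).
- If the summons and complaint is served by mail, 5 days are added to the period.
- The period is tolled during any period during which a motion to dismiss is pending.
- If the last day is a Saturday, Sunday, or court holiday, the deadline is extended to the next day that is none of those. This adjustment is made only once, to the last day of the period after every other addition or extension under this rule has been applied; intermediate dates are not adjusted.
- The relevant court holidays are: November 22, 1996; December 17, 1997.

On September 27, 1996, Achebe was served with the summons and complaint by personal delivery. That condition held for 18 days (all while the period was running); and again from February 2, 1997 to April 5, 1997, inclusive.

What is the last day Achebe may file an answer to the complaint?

December 18, 1997

1 year after September 27, 1996 is September 27, 1997.
Service was not by mail, so no mail extension applies.
Tolling adds 18 days: September 27, 1997 + 18 days = October 15, 1997.
From February 2, 1997 through April 5, 1997 inclusive is 63 days; tolling adds 63 days: October 15, 1997 + 63 days = December 17, 1997.
December 17, 1997 is a listed holiday. The next qualifying day is December 18, 1997.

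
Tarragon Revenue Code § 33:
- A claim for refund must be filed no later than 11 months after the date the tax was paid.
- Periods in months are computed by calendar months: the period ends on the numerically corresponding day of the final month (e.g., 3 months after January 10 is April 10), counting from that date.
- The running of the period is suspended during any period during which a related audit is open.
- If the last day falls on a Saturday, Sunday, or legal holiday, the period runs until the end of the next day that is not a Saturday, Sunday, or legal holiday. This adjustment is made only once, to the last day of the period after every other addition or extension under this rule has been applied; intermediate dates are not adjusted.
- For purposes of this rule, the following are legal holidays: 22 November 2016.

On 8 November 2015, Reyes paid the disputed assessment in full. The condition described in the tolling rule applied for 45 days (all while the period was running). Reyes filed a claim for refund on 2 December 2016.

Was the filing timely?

No

11 months after 8 November 2015 is October 8, 2016.
Tolling adds 45 days: October 8, 2016 + 45 days = November 22, 2016.
November 22, 2016 is a listed holiday. The next qualifying day is November 23, 2016.
The deadline is November 23, 2016; the filing on December 2, 2016 is after that date.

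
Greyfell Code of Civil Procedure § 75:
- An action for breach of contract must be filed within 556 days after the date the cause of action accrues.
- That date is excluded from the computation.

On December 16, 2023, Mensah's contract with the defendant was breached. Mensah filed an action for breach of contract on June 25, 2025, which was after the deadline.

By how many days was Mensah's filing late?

1 day

556 days after December 16, 2023 is June 24, 2025.
The deadline is June 24, 2025; from June 24, 2025 to June 25, 2025 is 1 days.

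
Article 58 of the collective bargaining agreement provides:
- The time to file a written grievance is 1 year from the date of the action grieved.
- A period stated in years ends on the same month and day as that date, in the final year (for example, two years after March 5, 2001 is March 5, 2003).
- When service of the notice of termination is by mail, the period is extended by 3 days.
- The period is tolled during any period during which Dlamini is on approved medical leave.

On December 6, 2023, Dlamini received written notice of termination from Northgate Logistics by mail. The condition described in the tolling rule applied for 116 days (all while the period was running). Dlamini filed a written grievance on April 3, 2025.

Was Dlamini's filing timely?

Yes

1 year after December 6, 2023 is December 6, 2024.
Service was by mail, adding 3 days: December 6, 2024 + 3 days = December 9, 2024.
Tolling adds 116 days: December 9, 2024 + 116 days = April 4, 2025.
The deadline is April 4, 2025; the filing on April 3, 2025 is on or before that date.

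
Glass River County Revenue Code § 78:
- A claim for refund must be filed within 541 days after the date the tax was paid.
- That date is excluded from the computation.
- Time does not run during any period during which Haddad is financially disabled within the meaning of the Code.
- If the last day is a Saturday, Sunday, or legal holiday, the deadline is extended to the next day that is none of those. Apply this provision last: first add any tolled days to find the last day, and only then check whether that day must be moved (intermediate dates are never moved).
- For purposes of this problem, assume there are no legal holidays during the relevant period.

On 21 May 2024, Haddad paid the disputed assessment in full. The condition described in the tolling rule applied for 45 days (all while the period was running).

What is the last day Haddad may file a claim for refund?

541 days after 21 May 2024 is November 13, 2025.
Tolling adds 45 days: November 13, 2025 + 45 days = December 28, 2025.
December 28, 2025 is Sunday. The next qualifying day is December 29, 2025.

December 29, 2025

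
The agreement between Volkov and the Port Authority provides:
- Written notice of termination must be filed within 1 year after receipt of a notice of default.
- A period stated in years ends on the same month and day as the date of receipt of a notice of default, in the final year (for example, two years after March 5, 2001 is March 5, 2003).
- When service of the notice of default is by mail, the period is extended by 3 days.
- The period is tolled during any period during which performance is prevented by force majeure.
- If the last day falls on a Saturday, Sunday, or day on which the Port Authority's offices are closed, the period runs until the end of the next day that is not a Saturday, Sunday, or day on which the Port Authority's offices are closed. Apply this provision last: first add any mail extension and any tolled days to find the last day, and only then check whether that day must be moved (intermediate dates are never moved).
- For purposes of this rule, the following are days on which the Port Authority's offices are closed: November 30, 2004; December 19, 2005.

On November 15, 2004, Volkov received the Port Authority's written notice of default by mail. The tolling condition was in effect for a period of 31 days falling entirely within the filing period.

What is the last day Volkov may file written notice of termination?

December 20, 2005

1 year after November 15, 2004 is November 15, 2005.
Service was by mail, adding 3 days: November 15, 2005 + 3 days = November 18, 2005.
Tolling adds 31 days: November 18, 2005 + 31 days = December 19, 2005.
December 19, 2005 is a listed holiday. The next qualifying day is December 20, 2005.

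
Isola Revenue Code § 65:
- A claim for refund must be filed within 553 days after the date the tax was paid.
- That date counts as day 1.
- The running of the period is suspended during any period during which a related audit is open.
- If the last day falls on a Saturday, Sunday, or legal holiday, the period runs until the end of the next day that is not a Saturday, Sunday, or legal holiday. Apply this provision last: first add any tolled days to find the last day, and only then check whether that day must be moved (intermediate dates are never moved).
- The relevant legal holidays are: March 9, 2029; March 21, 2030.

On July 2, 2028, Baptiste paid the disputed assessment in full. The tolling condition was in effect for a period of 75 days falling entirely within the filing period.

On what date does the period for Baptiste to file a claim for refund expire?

Counting July 2, 2028 as day 1, day 553 is January 5, 2030.
Tolling adds 75 days: January 5, 2030 + 75 days = March 21, 2030.
March 21, 2030 is a listed holiday. The next qualifying day is March 22, 2030.

March 22, 2030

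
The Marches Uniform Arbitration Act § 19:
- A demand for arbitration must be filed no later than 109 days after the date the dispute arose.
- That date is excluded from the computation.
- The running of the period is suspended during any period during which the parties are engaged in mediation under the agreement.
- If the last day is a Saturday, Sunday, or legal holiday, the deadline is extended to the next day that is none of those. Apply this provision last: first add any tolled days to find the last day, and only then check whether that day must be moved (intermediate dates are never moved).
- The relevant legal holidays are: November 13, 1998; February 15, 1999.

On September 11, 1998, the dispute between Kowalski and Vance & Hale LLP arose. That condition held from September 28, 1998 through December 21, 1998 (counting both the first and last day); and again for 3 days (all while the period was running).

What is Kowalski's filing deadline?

109 days after September 11, 1998 is December 29, 1998.
From September 28, 1998 through December 21, 1998 inclusive is 85 days; tolling adds 85 days: December 29, 1998 + 85 days = March 24, 1999.
Tolling adds 3 days: March 24, 1999 + 3 days = March 27, 1999.
March 27, 1999 is Saturday; March 28, 1999 is Sunday. The next qualifying day is March 29, 1999.

March 29, 1999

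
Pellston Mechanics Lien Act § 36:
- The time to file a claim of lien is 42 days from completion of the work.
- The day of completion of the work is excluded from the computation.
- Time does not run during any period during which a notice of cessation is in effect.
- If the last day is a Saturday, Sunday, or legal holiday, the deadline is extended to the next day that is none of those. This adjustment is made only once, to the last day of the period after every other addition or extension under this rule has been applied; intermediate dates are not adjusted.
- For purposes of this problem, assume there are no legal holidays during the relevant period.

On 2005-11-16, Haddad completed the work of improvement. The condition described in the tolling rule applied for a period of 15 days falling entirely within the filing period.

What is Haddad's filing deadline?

42 days after 2005-11-16 is December 28, 2005.
Tolling adds 15 days: December 28, 2005 + 15 days = January 12, 2006.
January 12, 2006 is a Thursday and not a legal holiday, so no extension applies.

January 12, 2006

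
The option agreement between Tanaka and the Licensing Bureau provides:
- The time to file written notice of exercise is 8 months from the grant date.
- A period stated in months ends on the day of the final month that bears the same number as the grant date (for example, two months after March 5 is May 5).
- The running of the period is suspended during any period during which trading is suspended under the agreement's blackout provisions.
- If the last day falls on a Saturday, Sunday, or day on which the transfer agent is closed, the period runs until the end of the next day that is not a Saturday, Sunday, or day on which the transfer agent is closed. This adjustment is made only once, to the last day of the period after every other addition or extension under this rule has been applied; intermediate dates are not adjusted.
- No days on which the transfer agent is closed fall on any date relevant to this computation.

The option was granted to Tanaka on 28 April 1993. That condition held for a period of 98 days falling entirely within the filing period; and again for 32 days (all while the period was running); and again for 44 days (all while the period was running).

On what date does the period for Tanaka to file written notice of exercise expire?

June 20, 1994

8 months after 28 April 1993 is December 28, 1993.
Tolling adds 98 days: December 28, 1993 + 98 days = April 5, 1994.
Tolling adds 32 days: April 5, 1994 + 32 days = May 7, 1994.
Tolling adds 44 days: May 7, 1994 + 44 days = June 20, 1994.
June 20, 1994 is a Monday and not a day on which the transfer agent is closed, so no extension applies.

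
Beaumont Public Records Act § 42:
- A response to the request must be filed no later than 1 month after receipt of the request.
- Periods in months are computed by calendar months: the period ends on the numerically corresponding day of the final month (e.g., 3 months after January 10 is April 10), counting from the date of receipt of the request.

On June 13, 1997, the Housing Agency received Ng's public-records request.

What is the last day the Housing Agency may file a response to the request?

1 month after June 13, 1997 is July 13, 1997.

July 13, 1997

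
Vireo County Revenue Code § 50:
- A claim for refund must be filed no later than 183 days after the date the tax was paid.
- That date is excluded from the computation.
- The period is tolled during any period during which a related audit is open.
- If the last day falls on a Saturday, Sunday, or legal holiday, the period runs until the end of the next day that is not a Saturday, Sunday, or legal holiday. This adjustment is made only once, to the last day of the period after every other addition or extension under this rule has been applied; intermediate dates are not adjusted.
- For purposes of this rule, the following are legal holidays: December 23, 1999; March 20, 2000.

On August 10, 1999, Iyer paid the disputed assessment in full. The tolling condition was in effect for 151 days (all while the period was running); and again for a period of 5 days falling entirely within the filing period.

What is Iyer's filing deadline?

July 14, 2000

183 days after August 10, 1999 is February 9, 2000.
Tolling adds 151 days: February 9, 2000 + 151 days = July 9, 2000.
Tolling adds 5 days: July 9, 2000 + 5 days = July 14, 2000.
July 14, 2000 is a Friday and not a legal holiday, so no extension applies.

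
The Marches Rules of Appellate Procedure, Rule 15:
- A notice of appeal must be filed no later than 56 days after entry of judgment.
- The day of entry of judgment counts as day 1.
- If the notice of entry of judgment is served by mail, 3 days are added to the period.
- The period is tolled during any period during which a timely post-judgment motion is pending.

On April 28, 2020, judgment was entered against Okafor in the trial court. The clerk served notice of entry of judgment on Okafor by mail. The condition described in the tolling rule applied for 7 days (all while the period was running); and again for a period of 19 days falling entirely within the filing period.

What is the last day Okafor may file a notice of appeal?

July 21, 2020

Counting April 28, 2020 as day 1, day 56 is June 22, 2020.
Service was by mail, adding 3 days: June 22, 2020 + 3 days = June 25, 2020.
Tolling adds 7 days: June 25, 2020 + 7 days = July 2, 2020.
Tolling adds 19 days: July 2, 2020 + 19 days = July 21, 2020.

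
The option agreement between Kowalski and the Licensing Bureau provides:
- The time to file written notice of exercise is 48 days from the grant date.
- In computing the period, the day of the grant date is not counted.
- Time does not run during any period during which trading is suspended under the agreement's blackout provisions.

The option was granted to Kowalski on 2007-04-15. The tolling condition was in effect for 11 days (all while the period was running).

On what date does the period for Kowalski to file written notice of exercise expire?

48 days after 2007-04-15 is June 2, 2007.
Tolling adds 11 days: June 2, 2007 + 11 days = June 13, 2007.

June 13, 2007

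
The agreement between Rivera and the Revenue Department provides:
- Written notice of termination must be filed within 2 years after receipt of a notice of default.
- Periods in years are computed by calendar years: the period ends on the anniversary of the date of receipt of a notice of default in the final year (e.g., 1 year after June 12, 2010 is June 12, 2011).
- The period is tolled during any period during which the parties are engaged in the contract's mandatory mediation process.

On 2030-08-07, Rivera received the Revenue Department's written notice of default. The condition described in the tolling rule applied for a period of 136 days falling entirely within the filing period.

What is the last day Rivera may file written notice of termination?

2 years after 2030-08-07 is August 7, 2032.
Tolling adds 136 days: August 7, 2032 + 136 days = December 21, 2032.

December 21, 2032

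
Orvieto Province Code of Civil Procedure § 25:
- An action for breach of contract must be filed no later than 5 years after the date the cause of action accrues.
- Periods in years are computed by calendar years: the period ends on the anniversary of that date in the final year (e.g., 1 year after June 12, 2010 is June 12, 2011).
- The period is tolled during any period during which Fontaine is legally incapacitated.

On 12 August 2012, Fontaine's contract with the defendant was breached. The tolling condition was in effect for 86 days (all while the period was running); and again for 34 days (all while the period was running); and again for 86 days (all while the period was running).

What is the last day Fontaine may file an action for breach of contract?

5 years after 12 August 2012 is August 12, 2017.
Tolling adds 86 days: August 12, 2017 + 86 days = November 6, 2017.
Tolling adds 34 days: November 6, 2017 + 34 days = December 10, 2017.
Tolling adds 86 days: December 10, 2017 + 86 days = March 6, 2018.

March 6, 2018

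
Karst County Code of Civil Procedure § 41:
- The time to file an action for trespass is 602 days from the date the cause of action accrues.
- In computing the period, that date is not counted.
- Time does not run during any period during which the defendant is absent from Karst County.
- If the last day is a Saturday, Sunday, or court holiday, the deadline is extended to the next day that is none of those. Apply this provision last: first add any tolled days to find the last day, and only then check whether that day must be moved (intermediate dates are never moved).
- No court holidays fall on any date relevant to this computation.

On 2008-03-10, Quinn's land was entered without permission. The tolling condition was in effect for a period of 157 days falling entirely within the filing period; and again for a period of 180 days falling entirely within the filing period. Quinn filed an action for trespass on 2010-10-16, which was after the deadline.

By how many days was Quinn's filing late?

11 days

602 days after 2008-03-10 is November 2, 2009.
Tolling adds 157 days: November 2, 2009 + 157 days = April 8, 2010.
Tolling adds 180 days: April 8, 2010 + 180 days = October 5, 2010.
October 5, 2010 is a Tuesday and not a court holiday, so no extension applies.
The deadline is October 5, 2010; from October 5, 2010 to October 16, 2010 is 11 days.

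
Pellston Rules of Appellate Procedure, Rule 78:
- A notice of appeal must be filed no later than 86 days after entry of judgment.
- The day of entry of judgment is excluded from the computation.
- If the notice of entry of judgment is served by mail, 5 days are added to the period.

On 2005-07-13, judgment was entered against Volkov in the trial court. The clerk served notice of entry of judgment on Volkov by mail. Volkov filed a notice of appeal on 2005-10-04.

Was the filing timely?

Yes

86 days after 2005-07-13 is October 7, 2005.
Service was by mail, adding 5 days: October 7, 2005 + 5 days = October 12, 2005.
The deadline is October 12, 2005; the filing on October 4, 2005 is on or before that date.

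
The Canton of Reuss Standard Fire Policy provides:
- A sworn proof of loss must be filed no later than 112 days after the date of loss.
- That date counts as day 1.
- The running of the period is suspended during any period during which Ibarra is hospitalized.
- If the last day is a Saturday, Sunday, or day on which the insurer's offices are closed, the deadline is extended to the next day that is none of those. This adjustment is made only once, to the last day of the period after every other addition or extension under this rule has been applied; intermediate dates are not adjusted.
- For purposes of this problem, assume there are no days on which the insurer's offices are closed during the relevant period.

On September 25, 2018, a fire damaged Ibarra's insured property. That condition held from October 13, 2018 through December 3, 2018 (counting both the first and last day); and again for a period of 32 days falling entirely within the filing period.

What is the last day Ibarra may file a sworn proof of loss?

April 8, 2019

Counting September 25, 2018 as day 1, day 112 is January 14, 2019.
From October 13, 2018 through December 3, 2018 inclusive is 52 days; tolling adds 52 days: January 14, 2019 + 52 days = March 7, 2019.
Tolling adds 32 days: March 7, 2019 + 32 days = April 8, 2019.
April 8, 2019 is a Monday and not a day on which the insurer's offices are closed, so no extension applies.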